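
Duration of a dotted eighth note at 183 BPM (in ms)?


One quarter-note beat = 60000 / BPM = 60000 / 183 ms
Dotted eighth note = 3/4 × quarter note
Duration = 3/4 × 60000 / 183 = 45000 / 183
= 245.9 ms


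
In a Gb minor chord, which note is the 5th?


Reasoning:
Minor triad = root + minor 3rd (3 semitones) + perfect 5th (7 semitones)
A triad on Gb stacks thirds, so the chord tones use letter names G-B-D
Root: Gb
Minor 3rd above Gb: Bbb
Perfect 5th above Gb: Db
The 5th = Db


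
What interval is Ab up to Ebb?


Letter names: A → E spans 5 letter names → a 5th
Semitones: Ab → Ebb = 6 half-steps
A 5th of 6 semitones is a diminished 5th
= diminished 5th


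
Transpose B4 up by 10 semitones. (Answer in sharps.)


Working:
B4: chromatic position 11 in octave 4 → absolute = 4×12 + 11 = 59
Transpose up 10: 59 + 10 = 69
69 = 5×12 + 9 → A in octave 5
Result = A5


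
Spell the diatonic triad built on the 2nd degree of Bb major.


Step by step:
Bb major scale: Bb C D Eb F G A
Diatonic triad on degree 2 stacks scale notes 2, 4, 6: C Eb G
C→Eb = 3 semitones; C→G = 7 semitones → minor triad
= C Eb G (minor)


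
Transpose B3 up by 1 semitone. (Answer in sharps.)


Reasoning:
B3: chromatic position 11 in octave 3 → absolute = 3×12 + 11 = 47
Transpose up 1: 47 + 1 = 48
48 = 4×12 + 0 → C in octave 4
Result = C4


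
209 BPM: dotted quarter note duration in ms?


One quarter-note beat = 60000 / BPM = 60000 / 209 ms
Dotted quarter note = 3/2 × quarter note
Duration = 3/2 × 60000 / 209 = 90000 / 209
= 430.6 ms


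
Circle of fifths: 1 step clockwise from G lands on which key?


Working:
Each clockwise step on the circle of fifths moves up a perfect 5th
From G: G → D
= D


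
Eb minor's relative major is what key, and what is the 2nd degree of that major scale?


Working:
The relative major shares the key signature and is a minor 3rd above the minor tonic
A minor 3rd above Eb is Gb
→ relative major of Eb minor is Gb major
Gb major scale: Gb Ab Bb Cb Db Eb F
= Gb major; 2nd degree = Ab


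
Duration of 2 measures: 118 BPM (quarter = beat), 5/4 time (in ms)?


Quarter-note beat duration = 60000 / 118 ms
Beats per measure (5/4) = 5
One measure = 5 × 60000 / 118 = 300000 / 118 ms
2 measures = 2 × 300000 / 118 = 600000 / 118
= 5084.7 ms


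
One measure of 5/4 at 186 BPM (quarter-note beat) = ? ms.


Solution.
Quarter-note beat duration = 60000 / 186 ms
Beats per measure (5/4) = 5
One measure = 5 × 60000 / 186 = 300000 / 186 ms
= 1612.9 ms


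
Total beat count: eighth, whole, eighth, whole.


Reasoning:
Beat values:
  eighth = 0.5 beats
  whole = 4 beats
  eighth = 0.5 beats
  whole = 4 beats
Sum = 0.5 + 4 + 0.5 + 4
= 9 beats


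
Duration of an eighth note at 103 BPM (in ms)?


One quarter-note beat = 60000 / BPM = 60000 / 103 ms
Eighth note = 1/2 × quarter note
Duration = 1/2 × 60000 / 103 = 30000 / 103
= 291.3 ms


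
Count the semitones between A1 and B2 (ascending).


Absolute semitone position = octave×12 + chromatic position
A1: 1×12 + 9 = 21
B2: 2×12 + 11 = 35
Difference = 35 - 21 = 14
= 14 semitones


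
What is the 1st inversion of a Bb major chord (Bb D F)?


Solution.
Root position: Bb D F
1st inversion: move root up an octave
Bass note: D
Notes (bottom to top) = D F Bb


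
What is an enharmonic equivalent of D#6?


Working:
Enharmonic notes sound the same pitch but are spelled with different letter names
D# and Eb name the same pitch class
= Eb6


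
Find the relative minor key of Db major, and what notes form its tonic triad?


Step by step:
The relative minor shares the major's key signature and starts on its 6th degree
6th degree = a major 6th above the tonic; a major 6th above Db is Bb
→ relative minor of Db major is Bb minor
Tonic triad of Bb minor = root + minor 3rd + perfect 5th = Bb Db F
= Bb minor; triad = Bb Db F


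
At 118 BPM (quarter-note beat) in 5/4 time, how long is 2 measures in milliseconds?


Solution.
Quarter-note beat duration = 60000 / 118 ms
Beats per measure (5/4) = 5
One measure = 5 × 60000 / 118 = 300000 / 118 ms
2 measures = 2 × 300000 / 118 = 600000 / 118
= 5084.7 ms


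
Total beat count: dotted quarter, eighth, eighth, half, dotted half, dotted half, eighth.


Let's work it out.
Beat values:
  dotted quarter = 1.5 beats
  eighth = 0.5 beats
  eighth = 0.5 beats
  half = 2 beats
  dotted half = 3 beats
  dotted half = 3 beats
  eighth = 0.5 beats
Sum = 1.5 + 0.5 + 0.5 + 2 + 3 + 3 + 0.5
= 11 beats


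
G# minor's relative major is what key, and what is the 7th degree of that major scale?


The relative major shares the key signature and is a minor 3rd above the minor tonic
A minor 3rd above G# is B
→ relative major of G# minor is B major
B major scale: B C# D# E F# G# A#
= B major; 7th degree = A#


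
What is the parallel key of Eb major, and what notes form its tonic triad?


Let's work it out.
Parallel keys share the same tonic but differ in mode
Eb major → parallel is Eb minor
Tonic triad of Eb minor = Eb Gb Bb
= Eb minor; triad = Eb Gb Bb


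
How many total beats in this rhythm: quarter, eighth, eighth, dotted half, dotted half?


Reasoning:
Beat values:
  quarter = 1 beat
  eighth = 0.5 beats
  eighth = 0.5 beats
  dotted half = 3 beats
  dotted half = 3 beats
Sum = 1 + 0.5 + 0.5 + 3 + 3
= 8 beats


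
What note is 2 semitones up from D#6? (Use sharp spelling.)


Step by step:
D#6: chromatic position 3 in octave 6 → absolute = 6×12 + 3 = 75
Transpose up 2: 75 + 2 = 77
77 = 6×12 + 5 → F in octave 6
Result = F6


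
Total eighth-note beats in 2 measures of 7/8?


Solution.
Time signature 7/8: the bottom number 8 means the eighth note gets one count
The top number 7 means 7 eighth-note beats per measure
Total = 7 × 2 measures
= 14 eighth-note beats


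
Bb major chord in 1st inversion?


Let's work it out.
Root position: Bb D F
1st inversion: move root up an octave
Bass note: D
Notes (bottom to top) = D F Bb


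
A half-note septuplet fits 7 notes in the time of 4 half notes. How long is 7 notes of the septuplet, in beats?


Septuplet: 7 notes occupy the space of 4 half notes
Space = 4 × 2 = 8 beats
Each septuplet note = 8 / 7 = 8/7 beats
7 notes = 7 × 8/7 = 8
= 8 beats


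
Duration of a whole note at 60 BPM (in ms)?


Step by step:
One quarter-note beat = 60000 / BPM = 60000 / 60 ms
Whole note = 4 × quarter note
Duration = 4 × 60000 / 60 = 240000 / 60
= 4000.0 ms


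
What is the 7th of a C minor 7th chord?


Working:
Minor 7th chord = root + minor 3rd + perfect 5th + minor 7th
Seventh chords stack in thirds, so the letter names are C-E-G-B
Root: C
Minor 3rd above C: Eb
Perfect 5th above C: G
Minor 7th above C: Bb
The 7th = Bb


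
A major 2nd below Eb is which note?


Reasoning:
A 2nd spans 2 letter names, so from E we land on D
A major 2nd = 2 semitones below Eb
Spell D at that pitch: Db
= Db


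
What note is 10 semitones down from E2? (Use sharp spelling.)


Solution.
E2: chromatic position 4 in octave 2 → absolute = 2×12 + 4 = 28
Transpose down 10: 28 - 10 = 18
18 = 1×12 + 6 → F# in octave 1
Result = F#1


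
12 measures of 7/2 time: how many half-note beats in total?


Reasoning:
Time signature 7/2: the bottom number 2 means the half note gets one count
The top number 7 means 7 half-note beats per measure
Total = 7 × 12 measures
= 84 half-note beats


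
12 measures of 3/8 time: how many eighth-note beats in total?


Solution.
Time signature 3/8: the bottom number 8 means the eighth note gets one count
The top number 3 means 3 eighth-note beats per measure
Total = 3 × 12 measures
= 36 eighth-note beats


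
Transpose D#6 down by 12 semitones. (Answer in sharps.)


D#6: chromatic position 3 in octave 6 → absolute = 6×12 + 3 = 75
Transpose down 12: 75 - 12 = 63
63 = 5×12 + 3 → D# in octave 5
Result = D#5


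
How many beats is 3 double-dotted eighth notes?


Step by step:
Base eighth note = 1/2 beats
Dot 1 adds half the previous value: +1/4
Dot 2 adds half the previous value: +1/8
One double-dotted eighth = 1/2 + 1/4 + 1/8 = 7/8
3 of them = 3 × 7/8 = 21/8
= 21/8 beats


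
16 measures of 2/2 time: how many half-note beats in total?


Time signature 2/2: the bottom number 2 means the half note gets one count
The top number 2 means 2 half-note beats per measure
Total = 2 × 16 measures
= 32 half-note beats


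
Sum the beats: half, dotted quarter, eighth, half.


Reasoning:
Beat values:
  half = 2 beats
  dotted quarter = 1.5 beats
  eighth = 0.5 beats
  half = 2 beats
Sum = 2 + 1.5 + 0.5 + 2
= 6 beats


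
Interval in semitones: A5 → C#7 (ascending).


Absolute semitone position = octave×12 + chromatic position
A5: 5×12 + 9 = 69
C#7: 7×12 + 1 = 85
Difference = 85 - 69 = 16
= 16 semitones


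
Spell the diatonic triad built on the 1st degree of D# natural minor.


D# natural minor scale: D# E# F# G# A# B C#
Diatonic triad on degree 1 stacks scale notes 1, 3, 5: D# F# A#
D#→F# = 3 semitones; D#→A# = 7 semitones → minor triad
= D# F# A# (minor)


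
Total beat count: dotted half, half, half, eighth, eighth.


Solution.
Beat values:
  dotted half = 3 beats
  half = 2 beats
  half = 2 beats
  eighth = 0.5 beats
  eighth = 0.5 beats
Sum = 3 + 2 + 2 + 0.5 + 0.5
= 8 beats


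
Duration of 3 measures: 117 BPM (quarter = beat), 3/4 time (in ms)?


Quarter-note beat duration = 60000 / 117 ms
Beats per measure (3/4) = 3
One measure = 3 × 60000 / 117 = 180000 / 117 ms
3 measures = 3 × 180000 / 117 = 540000 / 117
= 4615.4 ms


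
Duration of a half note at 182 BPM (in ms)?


One quarter-note beat = 60000 / BPM = 60000 / 182 ms
Half note = 2 × quarter note
Duration = 2 × 60000 / 182 = 120000 / 182
= 659.3 ms


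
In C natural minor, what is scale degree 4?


Let's work it out.
Natural minor scale pattern: W-H-W-W-H-W-W (2-1-2-2-1-2-2 semitones)
Starting from C:
  C + 2 semitones → D
  D + 1 semitone → Eb
  Eb + 2 semitones → F
  F + 2 semitones → G
  G + 1 semitone → Ab
  Ab + 2 semitones → Bb
  Bb + 2 semitones → C
Scale: C D Eb F G Ab Bb
Degree 4 = F


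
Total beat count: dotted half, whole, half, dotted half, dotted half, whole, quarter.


Let's work it out.
Beat values:
  dotted half = 3 beats
  whole = 4 beats
  half = 2 beats
  dotted half = 3 beats
  dotted half = 3 beats
  whole = 4 beats
  quarter = 1 beat
Sum = 3 + 4 + 2 + 3 + 3 + 4 + 1
= 20 beats


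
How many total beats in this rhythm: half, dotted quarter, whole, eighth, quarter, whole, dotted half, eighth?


Reasoning:
Beat values:
  half = 2 beats
  dotted quarter = 1.5 beats
  whole = 4 beats
  eighth = 0.5 beats
  quarter = 1 beat
  whole = 4 beats
  dotted half = 3 beats
  eighth = 0.5 beats
Sum = 2 + 1.5 + 4 + 0.5 + 1 + 4 + 3 + 0.5
= 16.5 beats


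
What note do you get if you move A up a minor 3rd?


Reasoning:
minor 3rd: 3 letter names, 3 semitones
Letter: A + 2 → C
Pitch: A + 3 semitones, spelled as a C → C
= C


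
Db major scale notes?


Let's work it out.
Major scale pattern: W-W-H-W-W-W-H (2-2-1-2-2-2-1 semitones)
Starting from Db:
  Db + 2 semitones → Eb
  Eb + 2 semitones → F
  F + 1 semitone → Gb
  Gb + 2 semitones → Ab
  Ab + 2 semitones → Bb
  Bb + 2 semitones → C
  C + 1 semitone → Db
Scale = Db Eb F Gb Ab Bb C


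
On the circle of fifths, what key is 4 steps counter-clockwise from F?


Each counter-clockwise step moves down a perfect 5th (= up a perfect 4th)
From F: F → Bb → Eb → Ab → Db
= Db


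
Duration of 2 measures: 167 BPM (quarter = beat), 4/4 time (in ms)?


Reasoning:
Quarter-note beat duration = 60000 / 167 ms
Beats per measure (4/4) = 4
One measure = 4 × 60000 / 167 = 240000 / 167 ms
2 measures = 2 × 240000 / 167 = 480000 / 167
= 2874.3 ms


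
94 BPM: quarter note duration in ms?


One quarter-note beat = 60000 / BPM = 60000 / 94 ms
Duration = 60000 / 94
= 638.3 ms


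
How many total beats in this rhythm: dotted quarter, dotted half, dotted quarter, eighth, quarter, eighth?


Working:
Beat values:
  dotted quarter = 1.5 beats
  dotted half = 3 beats
  dotted quarter = 1.5 beats
  eighth = 0.5 beats
  quarter = 1 beat
  eighth = 0.5 beats
Sum = 1.5 + 3 + 1.5 + 0.5 + 1 + 0.5
= 8 beats


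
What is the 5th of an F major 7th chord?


Solution.
Major 7th chord = root + major 3rd + perfect 5th + major 7th
Seventh chords stack in thirds, so the letter names are F-A-C-E
Root: F
Major 3rd above F: A
Perfect 5th above F: C
Major 7th above F: E
The 5th = C


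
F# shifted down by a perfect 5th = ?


Solution.
perfect 5th: 5 letter names, 7 semitones
Letter: F - 4 → B
Pitch: F# - 7 semitones, spelled as a B → B
= B


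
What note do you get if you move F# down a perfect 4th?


perfect 4th: 4 letter names, 5 semitones
Letter: F - 3 → C
Pitch: F# - 5 semitones, spelled as a C → C#
= C#


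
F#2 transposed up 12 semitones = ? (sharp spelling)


Solution.
F#2: chromatic position 6 in octave 2 → absolute = 2×12 + 6 = 30
Transpose up 12: 30 + 12 = 42
42 = 3×12 + 6 → F# in octave 3
Result = F#3


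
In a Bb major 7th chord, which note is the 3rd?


Working:
Major 7th chord = root + major 3rd + perfect 5th + major 7th
Seventh chords stack in thirds, so the letter names are B-D-F-A
Root: Bb
Major 3rd above Bb: D
Perfect 5th above Bb: F
Major 7th above Bb: A
The 3rd = D


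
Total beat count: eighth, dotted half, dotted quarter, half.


Working:
Beat values:
  eighth = 0.5 beats
  dotted half = 3 beats
  dotted quarter = 1.5 beats
  half = 2 beats
Sum = 0.5 + 3 + 1.5 + 2
= 7 beats


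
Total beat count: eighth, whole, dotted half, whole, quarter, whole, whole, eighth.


Let's work it out.
Beat values:
  eighth = 0.5 beats
  whole = 4 beats
  dotted half = 3 beats
  whole = 4 beats
  quarter = 1 beat
  whole = 4 beats
  whole = 4 beats
  eighth = 0.5 beats
Sum = 0.5 + 4 + 3 + 4 + 1 + 4 + 4 + 0.5
= 21 beats


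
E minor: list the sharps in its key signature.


Sharp minor keys follow the circle of fifths: A(0), E(1), B(2), F#(3), C#(4), G#(5), D#(6), A#(7)
E minor has 1 sharp
Order of sharps: F# C# G# D# A# E# B# → first 1: F#
= F#


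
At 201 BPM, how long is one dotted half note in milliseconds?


Working:
One quarter-note beat = 60000 / BPM = 60000 / 201 ms
Dotted half note = 3 × quarter note
Duration = 3 × 60000 / 201 = 180000 / 201
= 895.5 ms


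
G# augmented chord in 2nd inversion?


Solution.
Root position: G# B# D##
2nd inversion: move root and 3rd up an octave
Bass note: D##
Notes (bottom to top) = D## G# B#


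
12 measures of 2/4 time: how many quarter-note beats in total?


Time signature 2/4: the bottom number 4 means the quarter note gets one count
The top number 2 means 2 quarter-note beats per measure
Total = 2 × 12 measures
= 24 quarter-note beats


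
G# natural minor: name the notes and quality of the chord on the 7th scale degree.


G# natural minor scale: G# A# B C# D# E F#
Diatonic triad on degree 7 stacks scale notes 7, 2, 4: F# A# C#
F#→A# = 4 semitones; F#→C# = 7 semitones → major triad
= F# A# C# (major)


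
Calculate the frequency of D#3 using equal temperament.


f = 440 × 2^(n/12) where n = semitones from A4
D#3: -18 semitones from A4
f = 440 × 2^(-18/12)
f = 155.56 Hz


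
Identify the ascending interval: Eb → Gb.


Let's work it out.
Letter names: E → G spans 3 letter names → a 3rd
Semitones: Eb → Gb = 3 half-steps
A 3rd of 3 semitones is a minor 3rd
= minor 3rd


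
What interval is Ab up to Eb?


Letter names: A → E spans 5 letter names → a 5th
Semitones: Ab → Eb = 7 half-steps
A 5th of 7 semitones is a perfect 5th
= perfect 5th


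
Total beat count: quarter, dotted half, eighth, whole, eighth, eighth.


Solution.
Beat values:
  quarter = 1 beat
  dotted half = 3 beats
  eighth = 0.5 beats
  whole = 4 beats
  eighth = 0.5 beats
  eighth = 0.5 beats
Sum = 1 + 3 + 0.5 + 4 + 0.5 + 0.5
= 9.5 beats


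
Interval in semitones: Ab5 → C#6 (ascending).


Absolute semitone position = octave×12 + chromatic position
Ab5: 5×12 + 8 = 68
C#6: 6×12 + 1 = 73
Difference = 73 - 68 = 5
= 5 semitones


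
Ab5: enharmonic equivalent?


Enharmonic notes sound the same pitch but are spelled with different letter names
Ab and G# name the same pitch class
= G#5


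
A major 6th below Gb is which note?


Let's work it out.
A 6th spans 6 letter names, so from G we land on B
A major 6th = 9 semitones below Gb
Spell B at that pitch: Bbb
= Bbb


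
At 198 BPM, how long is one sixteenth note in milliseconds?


Let's work it out.
One quarter-note beat = 60000 / BPM = 60000 / 198 ms
Sixteenth note = 1/4 × quarter note
Duration = 1/4 × 60000 / 198 = 15000 / 198
= 75.8 ms


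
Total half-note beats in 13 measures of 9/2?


Reasoning:
Time signature 9/2: the bottom number 2 means the half note gets one count
The top number 9 means 9 half-note beats per measure
Total = 9 × 13 measures
= 117 half-note beats


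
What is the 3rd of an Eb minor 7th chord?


Solution.
Minor 7th chord = root + minor 3rd + perfect 5th + minor 7th
Seventh chords stack in thirds, so the letter names are E-G-B-D
Root: Eb
Minor 3rd above Eb: Gb
Perfect 5th above Eb: Bb
Minor 7th above Eb: Db
The 3rd = Gb


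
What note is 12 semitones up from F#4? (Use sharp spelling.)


Let's work it out.
F#4: chromatic position 6 in octave 4 → absolute = 4×12 + 6 = 54
Transpose up 12: 54 + 12 = 66
66 = 5×12 + 6 → F# in octave 5
Result = F#5


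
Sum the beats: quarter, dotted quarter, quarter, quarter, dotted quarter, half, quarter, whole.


Let's work it out.
Beat values:
  quarter = 1 beat
  dotted quarter = 1.5 beats
  quarter = 1 beat
  quarter = 1 beat
  dotted quarter = 1.5 beats
  half = 2 beats
  quarter = 1 beat
  whole = 4 beats
Sum = 1 + 1.5 + 1 + 1 + 1.5 + 2 + 1 + 4
= 13 beats


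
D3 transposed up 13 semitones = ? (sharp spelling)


Working:
D3: chromatic position 2 in octave 3 → absolute = 3×12 + 2 = 38
Transpose up 13: 38 + 13 = 51
51 = 4×12 + 3 → D# in octave 4
Result = D#4


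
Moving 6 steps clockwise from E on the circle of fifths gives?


Solution.
Each clockwise step on the circle of fifths moves up a perfect 5th
From E: E → B → F#/Gb → Db → Ab → Eb → Bb
= Bb


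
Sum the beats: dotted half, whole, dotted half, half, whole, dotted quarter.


Beat values:
  dotted half = 3 beats
  whole = 4 beats
  dotted half = 3 beats
  half = 2 beats
  whole = 4 beats
  dotted quarter = 1.5 beats
Sum = 3 + 4 + 3 + 2 + 4 + 1.5
= 17.5 beats


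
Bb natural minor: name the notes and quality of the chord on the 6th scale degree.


Let's work it out.
Bb natural minor scale: Bb C Db Eb F Gb Ab
Diatonic triad on degree 6 stacks scale notes 6, 1, 3: Gb Bb Db
Gb→Bb = 4 semitones; Gb→Db = 7 semitones → major triad
= Gb Bb Db (major)


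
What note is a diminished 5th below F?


Let's work it out.
A 5th spans 5 letter names, so from F we land on B
A diminished 5th = 6 semitones below F
Spell B at that pitch: B
= B


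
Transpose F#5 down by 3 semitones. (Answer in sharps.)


Solution.
F#5: chromatic position 6 in octave 5 → absolute = 5×12 + 6 = 66
Transpose down 3: 66 - 3 = 63
63 = 5×12 + 3 → D# in octave 5
Result = D#5


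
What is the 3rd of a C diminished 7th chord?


Diminished 7th chord = root + minor 3rd + diminished 5th + diminished 7th
Seventh chords stack in thirds, so the letter names are C-E-G-B
Root: C
Minor 3rd above C: Eb
Diminished 5th above C: Gb
Diminished 7th above C: Bbb
The 3rd = Eb


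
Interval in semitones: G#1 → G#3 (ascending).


Absolute semitone position = octave×12 + chromatic position
G#1: 1×12 + 8 = 20
G#3: 3×12 + 8 = 44
Difference = 44 - 20 = 24
= 24 semitones


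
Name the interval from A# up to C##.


Letter names: A → C spans 3 letter names → a 3rd
Semitones: A# → C## = 4 half-steps
A 3rd of 4 semitones is a major 3rd
= major 3rd


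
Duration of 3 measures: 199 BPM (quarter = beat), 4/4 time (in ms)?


Working:
Quarter-note beat duration = 60000 / 199 ms
Beats per measure (4/4) = 4
One measure = 4 × 60000 / 199 = 240000 / 199 ms
3 measures = 3 × 240000 / 199 = 720000 / 199
= 3618.1 ms


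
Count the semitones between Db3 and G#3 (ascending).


Reasoning:
Absolute semitone position = octave×12 + chromatic position
Db3: 3×12 + 1 = 37
G#3: 3×12 + 8 = 44
Difference = 44 - 37 = 7
= 7 semitones


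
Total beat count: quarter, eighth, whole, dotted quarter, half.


Let's work it out.
Beat values:
  quarter = 1 beat
  eighth = 0.5 beats
  whole = 4 beats
  dotted quarter = 1.5 beats
  half = 2 beats
Sum = 1 + 0.5 + 4 + 1.5 + 2
= 9 beats


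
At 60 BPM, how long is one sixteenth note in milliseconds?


Reasoning:
One quarter-note beat = 60000 / BPM = 60000 / 60 ms
Sixteenth note = 1/4 × quarter note
Duration = 1/4 × 60000 / 60 = 15000 / 60
= 250.0 ms


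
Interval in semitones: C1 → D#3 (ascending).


Step by step:
Absolute semitone position = octave×12 + chromatic position
C1: 1×12 + 0 = 12
D#3: 3×12 + 3 = 39
Difference = 39 - 12 = 27
= 27 semitones


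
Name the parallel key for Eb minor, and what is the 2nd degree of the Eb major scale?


Step by step:
Parallel keys share the same tonic but differ in mode
Eb minor → parallel is Eb major
Eb major scale: Eb F G Ab Bb C D
= Eb major; 2nd degree = F


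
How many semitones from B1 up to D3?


Solution.
Absolute semitone position = octave×12 + chromatic position
B1: 1×12 + 11 = 23
D3: 3×12 + 2 = 38
Difference = 38 - 23 = 15
= 15 semitones


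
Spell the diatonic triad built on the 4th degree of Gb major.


Let's work it out.
Gb major scale: Gb Ab Bb Cb Db Eb F
Diatonic triad on degree 4 stacks scale notes 4, 6, 1: Cb Eb Gb
Cb→Eb = 4 semitones; Cb→Gb = 7 semitones → major triad
= Cb Eb Gb (major)


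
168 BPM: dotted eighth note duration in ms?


Step by step:
One quarter-note beat = 60000 / BPM = 60000 / 168 ms
Dotted eighth note = 3/4 × quarter note
Duration = 3/4 × 60000 / 168 = 45000 / 168
= 267.9 ms


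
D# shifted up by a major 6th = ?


Working:
major 6th: 6 letter names, 9 semitones
Letter: D + 5 → B
Pitch: D# + 9 semitones, spelled as a B → B#
= B#


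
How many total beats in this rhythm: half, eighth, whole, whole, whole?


Working:
Beat values:
  half = 2 beats
  eighth = 0.5 beats
  whole = 4 beats
  whole = 4 beats
  whole = 4 beats
Sum = 2 + 0.5 + 4 + 4 + 4
= 14.5 beats


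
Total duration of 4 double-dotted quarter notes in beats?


Working:
Base quarter note = 1 beat
Dot 1 adds half the previous value: +1/2
Dot 2 adds half the previous value: +1/4
One double-dotted quarter = 1 + 1/2 + 1/4 = 7/4
4 of them = 4 × 7/4 = 7
= 7 beats


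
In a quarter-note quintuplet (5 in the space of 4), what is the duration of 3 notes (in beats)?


Solution.
Quintuplet: 5 notes occupy the space of 4 quarter notes
Space = 4 × 1 = 4 beats
Each quintuplet note = 4 / 5 = 4/5 beats
3 notes = 3 × 4/5 = 12/5
= 12/5 beats


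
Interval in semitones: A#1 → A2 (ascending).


Reasoning:
Absolute semitone position = octave×12 + chromatic position
A#1: 1×12 + 10 = 22
A2: 2×12 + 9 = 33
Difference = 33 - 22 = 11
= 11 semitones


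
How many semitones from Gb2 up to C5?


Working:
Absolute semitone position = octave×12 + chromatic position
Gb2: 2×12 + 6 = 30
C5: 5×12 + 0 = 60
Difference = 60 - 30 = 30
= 30 semitones


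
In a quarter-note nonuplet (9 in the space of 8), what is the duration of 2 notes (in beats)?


Nonuplet: 9 notes occupy the space of 8 quarter notes
Space = 8 × 1 = 8 beats
Each nonuplet note = 8 / 9 = 8/9 beats
2 notes = 2 × 8/9 = 16/9
= 16/9 beats


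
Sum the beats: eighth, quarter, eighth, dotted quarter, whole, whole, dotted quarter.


Working:
Beat values:
  eighth = 0.5 beats
  quarter = 1 beat
  eighth = 0.5 beats
  dotted quarter = 1.5 beats
  whole = 4 beats
  whole = 4 beats
  dotted quarter = 1.5 beats
Sum = 0.5 + 1 + 0.5 + 1.5 + 4 + 4 + 1.5
= 13 beats


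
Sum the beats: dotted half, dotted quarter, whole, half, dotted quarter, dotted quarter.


Working:
Beat values:
  dotted half = 3 beats
  dotted quarter = 1.5 beats
  whole = 4 beats
  half = 2 beats
  dotted quarter = 1.5 beats
  dotted quarter = 1.5 beats
Sum = 3 + 1.5 + 4 + 2 + 1.5 + 1.5
= 13.5 beats


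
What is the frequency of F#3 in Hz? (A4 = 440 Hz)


Solution.
f = 440 × 2^(n/12) where n = semitones from A4
F#3: -15 semitones from A4
f = 440 × 2^(-15/12)
f = 185.00 Hz


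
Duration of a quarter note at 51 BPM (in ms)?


One quarter-note beat = 60000 / BPM = 60000 / 51 ms
Duration = 60000 / 51
= 1176.5 ms


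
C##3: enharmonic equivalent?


Solution.
Enharmonic notes sound the same pitch but are spelled with different letter names
C## and D name the same pitch class
= D3


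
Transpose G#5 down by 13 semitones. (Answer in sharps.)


Let's work it out.
G#5: chromatic position 8 in octave 5 → absolute = 5×12 + 8 = 68
Transpose down 13: 68 - 13 = 55
55 = 4×12 + 7 → G in octave 4
Result = G4


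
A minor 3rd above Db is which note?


A 3rd spans 3 letter names, so from D we land on F
A minor 3rd = 3 semitones above Db
Spell F at that pitch: Fb
= Fb


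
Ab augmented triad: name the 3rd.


Solution.
Augmented triad = root + major 3rd (4 semitones) + augmented 5th (8 semitones)
A triad on Ab stacks thirds, so the chord tones use letter names A-C-E
Root: Ab
Major 3rd above Ab: C
Augmented 5th above Ab: E
The 3rd = C


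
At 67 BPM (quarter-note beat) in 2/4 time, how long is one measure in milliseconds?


Reasoning:
Quarter-note beat duration = 60000 / 67 ms
Beats per measure (2/4) = 2
One measure = 2 × 60000 / 67 = 120000 / 67 ms
= 1791.0 ms


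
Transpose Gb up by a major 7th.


Step by step:
major 7th: 7 letter names, 11 semitones
Letter: G + 6 → F
Pitch: Gb + 11 semitones, spelled as an F → F
= F


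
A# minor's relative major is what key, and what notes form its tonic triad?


Solution.
The relative major shares the key signature and is a minor 3rd above the minor tonic
A minor 3rd above A# is C#
→ relative major of A# minor is C# major
Tonic triad of C# major = root + major 3rd + perfect 5th = C# E# G#
= C# major; triad = C# E# G#


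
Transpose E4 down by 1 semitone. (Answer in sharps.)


E4: chromatic position 4 in octave 4 → absolute = 4×12 + 4 = 52
Transpose down 1: 52 - 1 = 51
51 = 4×12 + 3 → D# in octave 4
Result = D#4


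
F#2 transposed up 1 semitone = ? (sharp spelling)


Step by step:
F#2: chromatic position 6 in octave 2 → absolute = 2×12 + 6 = 30
Transpose up 1: 30 + 1 = 31
31 = 2×12 + 7 → G in octave 2
Result = G2


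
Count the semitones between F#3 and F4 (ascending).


Working:
Absolute semitone position = octave×12 + chromatic position
F#3: 3×12 + 6 = 42
F4: 4×12 + 5 = 53
Difference = 53 - 42 = 11
= 11 semitones


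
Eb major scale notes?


Step by step:
Major scale pattern: W-W-H-W-W-W-H (2-2-1-2-2-2-1 semitones)
Starting from Eb:
  Eb + 2 semitones → F
  F + 2 semitones → G
  G + 1 semitone → Ab
  Ab + 2 semitones → Bb
  Bb + 2 semitones → C
  C + 2 semitones → D
  D + 1 semitone → Eb
Scale = Eb F G Ab Bb C D


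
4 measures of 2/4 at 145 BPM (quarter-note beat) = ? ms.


Reasoning:
Quarter-note beat duration = 60000 / 145 ms
Beats per measure (2/4) = 2
One measure = 2 × 60000 / 145 = 120000 / 145 ms
4 measures = 4 × 120000 / 145 = 480000 / 145
= 3310.3 ms


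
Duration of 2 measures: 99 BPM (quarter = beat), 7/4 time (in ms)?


Reasoning:
Quarter-note beat duration = 60000 / 99 ms
Beats per measure (7/4) = 7
One measure = 7 × 60000 / 99 = 420000 / 99 ms
2 measures = 2 × 420000 / 99 = 840000 / 99
= 8484.8 ms


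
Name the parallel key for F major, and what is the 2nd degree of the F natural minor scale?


Solution.
Parallel keys share the same tonic but differ in mode
F major → parallel is F minor
F natural minor scale: F G Ab Bb C Db Eb
= F minor; 2nd degree = G


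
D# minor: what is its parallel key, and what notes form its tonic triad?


Solution.
Parallel keys share the same tonic but differ in mode
D# minor → parallel is D# major
Tonic triad of D# major = D# F## A#
= D# major; triad = D# F## A#


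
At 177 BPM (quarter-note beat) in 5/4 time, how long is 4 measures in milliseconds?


Quarter-note beat duration = 60000 / 177 ms
Beats per measure (5/4) = 5
One measure = 5 × 60000 / 177 = 300000 / 177 ms
4 measures = 4 × 300000 / 177 = 1200000 / 177
= 6779.7 ms


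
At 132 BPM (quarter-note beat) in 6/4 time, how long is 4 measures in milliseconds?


Quarter-note beat duration = 60000 / 132 ms
Beats per measure (6/4) = 6
One measure = 6 × 60000 / 132 = 360000 / 132 ms
4 measures = 4 × 360000 / 132 = 1440000 / 132
= 10909.1 ms


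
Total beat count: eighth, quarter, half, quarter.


Working:
Beat values:
  eighth = 0.5 beats
  quarter = 1 beat
  half = 2 beats
  quarter = 1 beat
Sum = 0.5 + 1 + 2 + 1
= 4.5 beats


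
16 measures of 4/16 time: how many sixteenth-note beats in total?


Time signature 4/16: the bottom number 16 means the sixteenth note gets one count
The top number 4 means 4 sixteenth-note beats per measure
Total = 4 × 16 measures
= 64 sixteenth-note beats


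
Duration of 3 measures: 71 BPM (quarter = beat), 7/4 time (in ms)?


Working:
Quarter-note beat duration = 60000 / 71 ms
Beats per measure (7/4) = 7
One measure = 7 × 60000 / 71 = 420000 / 71 ms
3 measures = 3 × 420000 / 71 = 1260000 / 71
= 17746.5 ms


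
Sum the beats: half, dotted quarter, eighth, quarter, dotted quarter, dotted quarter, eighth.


Let's work it out.
Beat values:
  half = 2 beats
  dotted quarter = 1.5 beats
  eighth = 0.5 beats
  quarter = 1 beat
  dotted quarter = 1.5 beats
  dotted quarter = 1.5 beats
  eighth = 0.5 beats
Sum = 2 + 1.5 + 0.5 + 1 + 1.5 + 1.5 + 0.5
= 8.5 beats


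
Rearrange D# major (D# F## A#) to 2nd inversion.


Root position: D# F## A#
2nd inversion: move root and 3rd up an octave
Bass note: A#
Notes (bottom to top) = A# D# F##


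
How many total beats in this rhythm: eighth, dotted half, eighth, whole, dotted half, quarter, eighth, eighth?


Working:
Beat values:
  eighth = 0.5 beats
  dotted half = 3 beats
  eighth = 0.5 beats
  whole = 4 beats
  dotted half = 3 beats
  quarter = 1 beat
  eighth = 0.5 beats
  eighth = 0.5 beats
Sum = 0.5 + 3 + 0.5 + 4 + 3 + 1 + 0.5 + 0.5
= 13 beats


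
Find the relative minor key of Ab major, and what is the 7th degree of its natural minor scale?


The relative minor shares the major's key signature and starts on its 6th degree
6th degree = a major 6th above the tonic; a major 6th above Ab is F
→ relative minor of Ab major is F minor
F natural minor scale: F G Ab Bb C Db Eb
= F minor; 7th degree = Eb


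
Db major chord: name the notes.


Major triad = root + major 3rd (4 semitones) + perfect 5th (7 semitones)
A triad on Db stacks thirds, so the chord tones use letter names D-F-A
Root: Db
Major 3rd above Db: F
Perfect 5th above Db: Ab
Chord = Db F Ab


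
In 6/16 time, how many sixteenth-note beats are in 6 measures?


Time signature 6/16: the bottom number 16 means the sixteenth note gets one count
The top number 6 means 6 sixteenth-note beats per measure
Total = 6 × 6 measures
= 36 sixteenth-note beats


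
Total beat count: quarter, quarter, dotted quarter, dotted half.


Solution.
Beat values:
  quarter = 1 beat
  quarter = 1 beat
  dotted quarter = 1.5 beats
  dotted half = 3 beats
Sum = 1 + 1 + 1.5 + 3
= 6.5 beats


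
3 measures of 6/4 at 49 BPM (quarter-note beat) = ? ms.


Solution.
Quarter-note beat duration = 60000 / 49 ms
Beats per measure (6/4) = 6
One measure = 6 × 60000 / 49 = 360000 / 49 ms
3 measures = 3 × 360000 / 49 = 1080000 / 49
= 22040.8 ms


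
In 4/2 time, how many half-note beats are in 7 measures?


Solution.
Time signature 4/2: the bottom number 2 means the half note gets one count
The top number 4 means 4 half-note beats per measure
Total = 4 × 7 measures
= 28 half-note beats


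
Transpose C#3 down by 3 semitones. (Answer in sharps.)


Let's work it out.
C#3: chromatic position 1 in octave 3 → absolute = 3×12 + 1 = 37
Transpose down 3: 37 - 3 = 34
34 = 2×12 + 10 → A# in octave 2
Result = A#2


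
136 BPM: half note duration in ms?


Let's work it out.
One quarter-note beat = 60000 / BPM = 60000 / 136 ms
Half note = 2 × quarter note
Duration = 2 × 60000 / 136 = 120000 / 136
= 882.4 ms


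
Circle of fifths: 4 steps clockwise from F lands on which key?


Solution.
Each clockwise step on the circle of fifths moves up a perfect 5th
From F: F → C → G → D → A
= A


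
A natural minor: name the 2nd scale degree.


Natural minor scale pattern: W-H-W-W-H-W-W (2-1-2-2-1-2-2 semitones)
Starting from A:
  A + 2 semitones → B
  B + 1 semitone → C
  C + 2 semitones → D
  D + 2 semitones → E
  E + 1 semitone → F
  F + 2 semitones → G
  G + 2 semitones → A
Scale: A B C D E F G
Degree 2 = B


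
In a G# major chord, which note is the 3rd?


Step by step:
Major triad = root + major 3rd (4 semitones) + perfect 5th (7 semitones)
A triad on G# stacks thirds, so the chord tones use letter names G-B-D
Root: G#
Major 3rd above G#: B#
Perfect 5th above G#: D#
The 3rd = B#


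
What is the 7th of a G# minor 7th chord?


Solution.
Minor 7th chord = root + minor 3rd + perfect 5th + minor 7th
Seventh chords stack in thirds, so the letter names are G-B-D-F
Root: G#
Minor 3rd above G#: B
Perfect 5th above G#: D#
Minor 7th above G#: F#
The 7th = F#


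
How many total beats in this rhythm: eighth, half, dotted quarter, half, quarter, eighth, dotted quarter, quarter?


Let's work it out.
Beat values:
  eighth = 0.5 beats
  half = 2 beats
  dotted quarter = 1.5 beats
  half = 2 beats
  quarter = 1 beat
  eighth = 0.5 beats
  dotted quarter = 1.5 beats
  quarter = 1 beat
Sum = 0.5 + 2 + 1.5 + 2 + 1 + 0.5 + 1.5 + 1
= 10 beats


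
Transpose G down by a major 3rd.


major 3rd: 3 letter names, 4 semitones
Letter: G - 2 → E
Pitch: G - 4 semitones, spelled as an E → Eb
= Eb


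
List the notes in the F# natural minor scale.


Natural minor scale pattern: W-H-W-W-H-W-W (2-1-2-2-1-2-2 semitones)
Starting from F#:
  F# + 2 semitones → G#
  G# + 1 semitone → A
  A + 2 semitones → B
  B + 2 semitones → C#
  C# + 1 semitone → D
  D + 2 semitones → E
  E + 2 semitones → F#
Scale = F# G# A B C# D E


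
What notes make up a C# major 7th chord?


Reasoning:
Major 7th chord = root + major 3rd + perfect 5th + major 7th
Seventh chords stack in thirds, so the letter names are C-E-G-B
Root: C#
Major 3rd above C#: E#
Perfect 5th above C#: G#
Major 7th above C#: B#
Chord = C# E# G# B#


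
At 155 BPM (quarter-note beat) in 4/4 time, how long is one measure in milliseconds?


Step by step:
Quarter-note beat duration = 60000 / 155 ms
Beats per measure (4/4) = 4
One measure = 4 × 60000 / 155 = 240000 / 155 ms
= 1548.4 ms


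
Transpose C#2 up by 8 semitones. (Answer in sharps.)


Step by step:
C#2: chromatic position 1 in octave 2 → absolute = 2×12 + 1 = 25
Transpose up 8: 25 + 8 = 33
33 = 2×12 + 9 → A in octave 2
Result = A2


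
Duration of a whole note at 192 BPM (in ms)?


Solution.
One quarter-note beat = 60000 / BPM = 60000 / 192 ms
Whole note = 4 × quarter note
Duration = 4 × 60000 / 192 = 240000 / 192
= 1250.0 ms


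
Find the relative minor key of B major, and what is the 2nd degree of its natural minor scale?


Reasoning:
The relative minor shares the major's key signature and starts on its 6th degree
6th degree = a major 6th above the tonic; a major 6th above B is G#
→ relative minor of B major is G# minor
G# natural minor scale: G# A# B C# D# E F#
= G# minor; 2nd degree = A#


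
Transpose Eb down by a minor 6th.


Step by step:
minor 6th: 6 letter names, 8 semitones
Letter: E - 5 → G
Pitch: Eb - 8 semitones, spelled as a G → G
= G


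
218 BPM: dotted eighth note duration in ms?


Solution.
One quarter-note beat = 60000 / BPM = 60000 / 218 ms
Dotted eighth note = 3/4 × quarter note
Duration = 3/4 × 60000 / 218 = 45000 / 218
= 206.4 ms


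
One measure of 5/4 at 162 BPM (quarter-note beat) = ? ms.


Let's work it out.
Quarter-note beat duration = 60000 / 162 ms
Beats per measure (5/4) = 5
One measure = 5 × 60000 / 162 = 300000 / 162 ms
= 1851.9 ms


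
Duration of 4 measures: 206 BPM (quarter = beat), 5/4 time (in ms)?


Step by step:
Quarter-note beat duration = 60000 / 206 ms
Beats per measure (5/4) = 5
One measure = 5 × 60000 / 206 = 300000 / 206 ms
4 measures = 4 × 300000 / 206 = 1200000 / 206
= 5825.2 ms


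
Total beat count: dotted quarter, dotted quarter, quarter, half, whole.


Solution.
Beat values:
  dotted quarter = 1.5 beats
  dotted quarter = 1.5 beats
  quarter = 1 beat
  half = 2 beats
  whole = 4 beats
Sum = 1.5 + 1.5 + 1 + 2 + 4
= 10 beats


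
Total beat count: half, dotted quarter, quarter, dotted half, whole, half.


Reasoning:
Beat values:
  half = 2 beats
  dotted quarter = 1.5 beats
  quarter = 1 beat
  dotted half = 3 beats
  whole = 4 beats
  half = 2 beats
Sum = 2 + 1.5 + 1 + 3 + 4 + 2
= 13.5 beats


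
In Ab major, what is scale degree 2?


Step by step:
Major scale pattern: W-W-H-W-W-W-H (2-2-1-2-2-2-1 semitones)
Starting from Ab:
  Ab + 2 semitones → Bb
  Bb + 2 semitones → C
  C + 1 semitone → Db
  Db + 2 semitones → Eb
  Eb + 2 semitones → F
  F + 2 semitones → G
  G + 1 semitone → Ab
Scale: Ab Bb C Db Eb F G
Degree 2 = Bb


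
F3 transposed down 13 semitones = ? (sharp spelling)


Reasoning:
F3: chromatic position 5 in octave 3 → absolute = 3×12 + 5 = 41
Transpose down 13: 41 - 13 = 28
28 = 2×12 + 4 → E in octave 2
Result = E2


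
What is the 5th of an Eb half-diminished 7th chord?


Solution.
Half-diminished 7th chord = root + minor 3rd + diminished 5th + minor 7th
Seventh chords stack in thirds, so the letter names are E-G-B-D
Root: Eb
Minor 3rd above Eb: Gb
Diminished 5th above Eb: Bbb
Minor 7th above Eb: Db
The 5th = Bbb


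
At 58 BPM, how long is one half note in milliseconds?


One quarter-note beat = 60000 / BPM = 60000 / 58 ms
Half note = 2 × quarter note
Duration = 2 × 60000 / 58 = 120000 / 58
= 2069.0 ms


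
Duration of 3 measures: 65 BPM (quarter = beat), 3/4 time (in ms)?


Working:
Quarter-note beat duration = 60000 / 65 ms
Beats per measure (3/4) = 3
One measure = 3 × 60000 / 65 = 180000 / 65 ms
3 measures = 3 × 180000 / 65 = 540000 / 65
= 8307.7 ms


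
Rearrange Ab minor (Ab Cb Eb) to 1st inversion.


Root position: Ab Cb Eb
1st inversion: move root up an octave
Bass note: Cb
Notes (bottom to top) = Cb Eb Ab


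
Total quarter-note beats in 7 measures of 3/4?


Reasoning:
Time signature 3/4: the bottom number 4 means the quarter note gets one count
The top number 3 means 3 quarter-note beats per measure
Total = 3 × 7 measures
= 21 quarter-note beats


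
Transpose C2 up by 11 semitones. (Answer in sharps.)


Let's work it out.
C2: chromatic position 0 in octave 2 → absolute = 2×12 + 0 = 24
Transpose up 11: 24 + 11 = 35
35 = 2×12 + 11 → B in octave 2
Result = B2


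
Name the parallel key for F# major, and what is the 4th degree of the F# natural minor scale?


Let's work it out.
Parallel keys share the same tonic but differ in mode
F# major → parallel is F# minor
F# natural minor scale: F# G# A B C# D E
= F# minor; 4th degree = B


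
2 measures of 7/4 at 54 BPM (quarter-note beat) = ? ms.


Working:
Quarter-note beat duration = 60000 / 54 ms
Beats per measure (7/4) = 7
One measure = 7 × 60000 / 54 = 420000 / 54 ms
2 measures = 2 × 420000 / 54 = 840000 / 54
= 15555.6 ms
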